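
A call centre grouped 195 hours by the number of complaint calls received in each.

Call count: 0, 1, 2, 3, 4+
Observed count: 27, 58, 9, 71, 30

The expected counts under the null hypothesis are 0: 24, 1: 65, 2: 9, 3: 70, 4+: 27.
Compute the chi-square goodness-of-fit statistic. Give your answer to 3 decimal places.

χ² = (27−24)²/24 + (58−65)²/65 + (9−9)²/9 + (71−70)²/70 + (30−27)²/27
   = 0.3750 + 0.7538 + 0.0000 + 0.0143 + 0.3333
Sum = 1.476

1.476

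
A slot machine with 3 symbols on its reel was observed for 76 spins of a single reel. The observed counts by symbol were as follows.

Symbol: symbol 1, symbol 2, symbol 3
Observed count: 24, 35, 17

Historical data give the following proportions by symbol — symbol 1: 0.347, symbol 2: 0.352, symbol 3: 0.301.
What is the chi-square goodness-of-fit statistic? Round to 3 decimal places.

Expected counts E_i = n·p_i: 76×0.347 = 26.372, 76×0.352 = 26.752, 76×0.301 = 22.876.
symbol 1: (24 − 26.372)²/26.372 = 5.626384/26.372 = 0.2133
symbol 2: (35 − 26.752)²/26.752 = 68.029504/26.752 = 2.5430
symbol 3: (17 − 22.876)²/22.876 = 34.527376/22.876 = 1.5093
Sum = 4.266

4.266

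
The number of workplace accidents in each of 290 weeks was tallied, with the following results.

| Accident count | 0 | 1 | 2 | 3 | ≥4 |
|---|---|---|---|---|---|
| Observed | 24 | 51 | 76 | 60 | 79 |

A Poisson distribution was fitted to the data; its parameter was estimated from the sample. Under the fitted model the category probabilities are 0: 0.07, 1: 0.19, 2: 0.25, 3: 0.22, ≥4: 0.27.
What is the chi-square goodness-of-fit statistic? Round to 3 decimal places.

1.381

Expected counts E_i = n·p_i: 290×0.07 = 20.3, 290×0.19 = 55.1, 290×0.25 = 72.5, 290×0.22 = 63.8, 290×0.27 = 78.3.
χ² = (24−20.3)²/20.3 + (51−55.1)²/55.1 + (76−72.5)²/72.5 + (60−63.8)²/63.8 + (79−78.3)²/78.3
   = 0.6744 + 0.3051 + 0.1690 + 0.2263 + 0.0063
Sum = 1.381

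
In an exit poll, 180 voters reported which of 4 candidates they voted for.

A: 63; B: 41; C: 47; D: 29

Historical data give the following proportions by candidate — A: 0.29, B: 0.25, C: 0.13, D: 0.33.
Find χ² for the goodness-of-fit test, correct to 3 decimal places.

Expected counts E_i = n·p_i: 180×0.29 = 52.2, 180×0.25 = 45, 180×0.13 = 23.4, 180×0.33 = 59.4.
cat         O        E   (O−E)²/E
A          63     52.2     2.2345
B          41       45     0.3556
C          47     23.4    23.8017
D          29     59.4    15.5582
Sum = 41.950

41.950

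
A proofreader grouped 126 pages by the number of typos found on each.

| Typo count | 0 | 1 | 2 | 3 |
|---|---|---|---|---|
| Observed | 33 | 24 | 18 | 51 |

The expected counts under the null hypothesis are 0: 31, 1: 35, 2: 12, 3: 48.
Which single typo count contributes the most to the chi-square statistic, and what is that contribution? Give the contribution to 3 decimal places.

0: (33 − 31)²/31 = 4/31 = 0.1290
1: (24 − 35)²/35 = 121/35 = 3.4571
2: (18 − 12)²/12 = 36/12 = 3.0000
3: (51 − 48)²/48 = 9/48 = 0.1875
The largest term is for 1: 3.457.

1, 3.457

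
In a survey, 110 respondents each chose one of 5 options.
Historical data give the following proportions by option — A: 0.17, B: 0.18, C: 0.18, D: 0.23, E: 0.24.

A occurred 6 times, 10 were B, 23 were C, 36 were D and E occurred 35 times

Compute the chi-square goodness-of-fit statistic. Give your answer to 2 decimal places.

21.32

Expected counts E_i = n·p_i: 110×0.17 = 18.7, 110×0.18 = 19.8, 110×0.18 = 19.8, 110×0.23 = 25.3, 110×0.24 = 26.4.
cat         O        E   (O−E)²/E
A           6     18.7      8.625
B          10     19.8      4.851
C          23     19.8      0.517
D          36     25.3      4.525
E          35     26.4      2.802
Sum = 21.32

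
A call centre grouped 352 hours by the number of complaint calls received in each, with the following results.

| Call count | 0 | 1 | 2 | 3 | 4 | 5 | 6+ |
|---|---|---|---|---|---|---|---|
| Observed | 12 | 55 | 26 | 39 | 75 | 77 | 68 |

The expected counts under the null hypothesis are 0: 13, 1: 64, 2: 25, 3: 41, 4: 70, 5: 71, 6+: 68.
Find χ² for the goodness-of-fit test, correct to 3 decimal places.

2.344

χ² = (12−13)²/13 + (55−64)²/64 + (26−25)²/25 + (39−41)²/41 + (75−70)²/70 + (77−71)²/71 + (68−68)²/68
   = 0.0769 + 1.2656 + 0.0400 + 0.0976 + 0.3571 + 0.5070 + 0.0000
Sum = 2.344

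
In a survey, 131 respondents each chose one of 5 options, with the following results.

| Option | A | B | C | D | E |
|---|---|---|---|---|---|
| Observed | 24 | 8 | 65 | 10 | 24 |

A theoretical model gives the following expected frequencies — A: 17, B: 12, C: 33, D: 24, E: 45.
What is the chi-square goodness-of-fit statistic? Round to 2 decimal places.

53.21

A: (24 − 17)²/17 = 49/17 = 2.882
B: (8 − 12)²/12 = 16/12 = 1.333
C: (65 − 33)²/33 = 1024/33 = 31.030
D: (10 − 24)²/24 = 196/24 = 8.167
E: (24 − 45)²/45 = 441/45 = 9.800
Sum = 53.21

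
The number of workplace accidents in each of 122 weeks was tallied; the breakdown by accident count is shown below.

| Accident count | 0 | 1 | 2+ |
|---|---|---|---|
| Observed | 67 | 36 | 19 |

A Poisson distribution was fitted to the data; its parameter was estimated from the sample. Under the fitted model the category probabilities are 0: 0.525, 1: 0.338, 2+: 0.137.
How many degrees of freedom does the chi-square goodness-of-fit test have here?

There are k = 3 categories and 1 parameter estimated from the data, so df = 3 − 1 − 1 = 1.

1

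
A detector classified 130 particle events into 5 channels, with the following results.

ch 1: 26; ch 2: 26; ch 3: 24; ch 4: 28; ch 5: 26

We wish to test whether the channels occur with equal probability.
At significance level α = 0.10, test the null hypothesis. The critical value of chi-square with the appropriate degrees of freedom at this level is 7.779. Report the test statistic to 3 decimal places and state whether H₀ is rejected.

0.308; do not reject

Expected count for each of the 5 categories: 130/5 = 26.
ch 1: (26 − 26)²/26 = 0/26 = 0.0000
ch 2: (26 − 26)²/26 = 0/26 = 0.0000
ch 3: (24 − 26)²/26 = 4/26 = 0.1538
ch 4: (28 − 26)²/26 = 4/26 = 0.1538
ch 5: (26 − 26)²/26 = 0/26 = 0.0000
Sum = 0.308
df = 4. Since 0.308 < 7.779, we do not reject H₀.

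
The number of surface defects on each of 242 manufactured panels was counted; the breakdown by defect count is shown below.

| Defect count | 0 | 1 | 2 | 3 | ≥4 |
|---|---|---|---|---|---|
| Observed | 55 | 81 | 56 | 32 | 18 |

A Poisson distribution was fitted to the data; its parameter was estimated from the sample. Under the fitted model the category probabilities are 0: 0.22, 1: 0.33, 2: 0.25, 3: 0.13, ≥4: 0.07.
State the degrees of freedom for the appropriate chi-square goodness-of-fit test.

3

There are k = 5 categories and 1 parameter estimated from the data, so df = 5 − 1 − 1 = 3.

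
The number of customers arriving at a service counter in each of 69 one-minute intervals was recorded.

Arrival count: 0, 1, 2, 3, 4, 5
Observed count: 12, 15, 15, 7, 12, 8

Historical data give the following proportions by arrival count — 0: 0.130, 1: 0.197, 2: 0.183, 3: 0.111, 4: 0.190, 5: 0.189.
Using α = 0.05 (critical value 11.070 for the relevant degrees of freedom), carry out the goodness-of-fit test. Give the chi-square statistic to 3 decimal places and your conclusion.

Expected counts E_i = n·p_i: 69×0.130 = 8.97, 69×0.197 = 13.593, 69×0.183 = 12.627, 69×0.111 = 7.659, 69×0.190 = 13.11, 69×0.189 = 13.041.
χ² = (12−8.97)²/8.97 + (15−13.593)²/13.593 + (15−12.627)²/12.627 + (7−7.659)²/7.659 + (12−13.11)²/13.11 + (8−13.041)²/13.041
   = 1.0235 + 0.1456 + 0.4460 + 0.0567 + 0.0940 + 1.9486
Sum = 3.714
df = 5. Since 3.714 < 11.070, we do not reject H₀.

3.714; do not reject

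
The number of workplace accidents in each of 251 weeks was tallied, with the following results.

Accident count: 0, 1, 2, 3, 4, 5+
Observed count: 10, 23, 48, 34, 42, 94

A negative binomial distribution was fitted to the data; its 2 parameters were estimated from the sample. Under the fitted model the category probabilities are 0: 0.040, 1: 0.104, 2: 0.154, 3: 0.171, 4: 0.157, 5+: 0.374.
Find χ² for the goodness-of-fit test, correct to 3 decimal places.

4.654

Expected counts E_i = n·p_i: 251×0.040 = 10.04, 251×0.104 = 26.104, 251×0.154 = 38.654, 251×0.171 = 42.921, 251×0.157 = 39.407, 251×0.374 = 93.874.
χ² = (10−10.04)²/10.04 + (23−26.104)²/26.104 + (48−38.654)²/38.654 + (34−42.921)²/42.921 + (42−39.407)²/39.407 + (94−93.874)²/93.874
   = 0.0002 + 0.3691 + 2.2597 + 1.8542 + 0.1706 + 0.0002
Sum = 4.654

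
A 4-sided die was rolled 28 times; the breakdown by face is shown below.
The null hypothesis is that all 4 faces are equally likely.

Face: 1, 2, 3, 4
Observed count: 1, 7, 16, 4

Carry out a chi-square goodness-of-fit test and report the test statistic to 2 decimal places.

18.00

Expected count for each of the 4 categories: 28/4 = 7.
χ² = (1−7)²/7 + (7−7)²/7 + (16−7)²/7 + (4−7)²/7
   = 5.143 + 0.000 + 11.571 + 1.286
Sum = 18.00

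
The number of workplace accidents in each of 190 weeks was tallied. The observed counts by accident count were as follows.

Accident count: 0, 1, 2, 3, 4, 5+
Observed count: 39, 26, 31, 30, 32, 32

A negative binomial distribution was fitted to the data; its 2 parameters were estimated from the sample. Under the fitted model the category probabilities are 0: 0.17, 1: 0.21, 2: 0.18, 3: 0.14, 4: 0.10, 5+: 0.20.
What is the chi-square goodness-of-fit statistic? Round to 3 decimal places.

16.808

Expected counts E_i = n·p_i: 190×0.17 = 32.3, 190×0.21 = 39.9, 190×0.18 = 34.2, 190×0.14 = 26.6, 190×0.10 = 19, 190×0.20 = 38.
0: (39 − 32.3)²/32.3 = 44.89/32.3 = 1.3898
1: (26 − 39.9)²/39.9 = 193.21/39.9 = 4.8424
2: (31 − 34.2)²/34.2 = 10.24/34.2 = 0.2994
3: (30 − 26.6)²/26.6 = 11.56/26.6 = 0.4346
4: (32 − 19)²/19 = 169/19 = 8.8947
5+: (32 − 38)²/38 = 36/38 = 0.9474
Sum = 16.808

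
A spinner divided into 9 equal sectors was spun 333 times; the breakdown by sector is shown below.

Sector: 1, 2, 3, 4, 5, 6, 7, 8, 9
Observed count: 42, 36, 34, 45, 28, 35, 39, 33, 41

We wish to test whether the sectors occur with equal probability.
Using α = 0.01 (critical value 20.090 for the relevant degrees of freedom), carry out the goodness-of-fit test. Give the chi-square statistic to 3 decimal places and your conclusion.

5.946; do not reject

Expected count for each of the 9 categories: 333/9 = 37.
1: (42 − 37)²/37 = 25/37 = 0.6757
2: (36 − 37)²/37 = 1/37 = 0.0270
3: (34 − 37)²/37 = 9/37 = 0.2432
4: (45 − 37)²/37 = 64/37 = 1.7297
5: (28 − 37)²/37 = 81/37 = 2.1892
6: (35 − 37)²/37 = 4/37 = 0.1081
7: (39 − 37)²/37 = 4/37 = 0.1081
8: (33 − 37)²/37 = 16/37 = 0.4324
9: (41 − 37)²/37 = 16/37 = 0.4324
Sum = 5.946
df = 8. Since 5.946 < 20.090, we do not reject H₀.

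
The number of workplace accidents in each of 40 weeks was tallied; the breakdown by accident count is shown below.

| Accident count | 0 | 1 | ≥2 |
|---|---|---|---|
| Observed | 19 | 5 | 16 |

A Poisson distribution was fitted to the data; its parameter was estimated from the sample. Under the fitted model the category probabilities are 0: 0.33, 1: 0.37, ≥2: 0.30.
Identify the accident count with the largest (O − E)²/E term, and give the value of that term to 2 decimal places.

Expected counts E_i = n·p_i: 40×0.33 = 13.2, 40×0.37 = 14.8, 40×0.30 = 12.
χ² = (19−13.2)²/13.2 + (5−14.8)²/14.8 + (16−12)²/12
   = 2.548 + 6.489 + 1.333
The largest term is for 1: 6.49.

1, 6.49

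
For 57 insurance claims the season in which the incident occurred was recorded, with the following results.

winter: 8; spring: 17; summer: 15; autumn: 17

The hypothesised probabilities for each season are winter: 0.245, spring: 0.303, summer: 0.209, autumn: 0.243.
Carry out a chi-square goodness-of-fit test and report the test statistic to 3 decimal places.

4.068

Expected counts E_i = n·p_i: 57×0.245 = 13.965, 57×0.303 = 17.271, 57×0.209 = 11.913, 57×0.243 = 13.851.
cat         O        E   (O−E)²/E
winter      8   13.965     2.5479
spring     17   17.271     0.0043
summer     15   11.913     0.7999
autumn     17   13.851     0.7159
Sum = 4.068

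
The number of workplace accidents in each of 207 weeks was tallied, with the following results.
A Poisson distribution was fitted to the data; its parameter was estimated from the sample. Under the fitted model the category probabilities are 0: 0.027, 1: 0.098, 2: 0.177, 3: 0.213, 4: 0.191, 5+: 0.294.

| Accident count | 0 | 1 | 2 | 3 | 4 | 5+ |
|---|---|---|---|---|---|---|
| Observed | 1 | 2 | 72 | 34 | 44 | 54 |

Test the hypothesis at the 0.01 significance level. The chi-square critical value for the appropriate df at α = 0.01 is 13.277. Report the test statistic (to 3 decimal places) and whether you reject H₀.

57.965; reject

Expected counts E_i = n·p_i: 207×0.027 = 5.589, 207×0.098 = 20.286, 207×0.177 = 36.639, 207×0.213 = 44.091, 207×0.191 = 39.537, 207×0.294 = 60.858.
χ² = (1−5.589)²/5.589 + (2−20.286)²/20.286 + (72−36.639)²/36.639 + (34−44.091)²/44.091 + (44−39.537)²/39.537 + (54−60.858)²/60.858
   = 3.7679 + 16.4832 + 34.1276 + 2.3095 + 0.5038 + 0.7728
Sum = 57.965
df = 4. Since 57.965 > 13.277, we reject H₀.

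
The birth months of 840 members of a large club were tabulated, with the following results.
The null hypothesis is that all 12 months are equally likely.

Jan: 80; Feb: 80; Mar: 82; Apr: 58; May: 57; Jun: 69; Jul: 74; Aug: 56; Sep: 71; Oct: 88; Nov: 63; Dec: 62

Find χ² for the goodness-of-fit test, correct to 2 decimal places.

18.69

Under H₀ each category has probability 1/12, so each expected count is 840/12 = 70.
Jan: (80 − 70)²/70 = 100/70 = 1.429
Feb: (80 − 70)²/70 = 100/70 = 1.429
Mar: (82 − 70)²/70 = 144/70 = 2.057
Apr: (58 − 70)²/70 = 144/70 = 2.057
May: (57 − 70)²/70 = 169/70 = 2.414
Jun: (69 − 70)²/70 = 1/70 = 0.014
Jul: (74 − 70)²/70 = 16/70 = 0.229
Aug: (56 − 70)²/70 = 196/70 = 2.800
Sep: (71 − 70)²/70 = 1/70 = 0.014
Oct: (88 − 70)²/70 = 324/70 = 4.629
Nov: (63 − 70)²/70 = 49/70 = 0.700
Dec: (62 − 70)²/70 = 64/70 = 0.914
Sum = 18.69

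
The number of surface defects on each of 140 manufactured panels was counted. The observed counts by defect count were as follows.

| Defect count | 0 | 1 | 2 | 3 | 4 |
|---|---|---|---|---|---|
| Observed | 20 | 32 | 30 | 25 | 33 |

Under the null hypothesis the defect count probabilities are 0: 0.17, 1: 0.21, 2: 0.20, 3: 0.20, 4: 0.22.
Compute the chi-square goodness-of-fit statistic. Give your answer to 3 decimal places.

1.458

Expected counts E_i = n·p_i: 140×0.17 = 23.8, 140×0.21 = 29.4, 140×0.20 = 28, 140×0.20 = 28, 140×0.22 = 30.8.
χ² = (20−23.8)²/23.8 + (32−29.4)²/29.4 + (30−28)²/28 + (25−28)²/28 + (33−30.8)²/30.8
   = 0.6067 + 0.2299 + 0.1429 + 0.3214 + 0.1571
Sum = 1.458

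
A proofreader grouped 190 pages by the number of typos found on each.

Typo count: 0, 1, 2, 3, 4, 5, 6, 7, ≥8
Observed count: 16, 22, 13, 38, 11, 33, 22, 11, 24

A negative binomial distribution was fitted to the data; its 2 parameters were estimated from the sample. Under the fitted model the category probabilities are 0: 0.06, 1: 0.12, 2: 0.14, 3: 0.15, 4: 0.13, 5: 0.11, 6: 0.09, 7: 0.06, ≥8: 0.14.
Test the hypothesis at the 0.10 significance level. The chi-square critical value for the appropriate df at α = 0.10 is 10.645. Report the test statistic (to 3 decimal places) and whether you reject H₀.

Expected counts E_i = n·p_i: 190×0.06 = 11.4, 190×0.12 = 22.8, 190×0.14 = 26.6, 190×0.15 = 28.5, 190×0.13 = 24.7, 190×0.11 = 20.9, 190×0.09 = 17.1, 190×0.06 = 11.4, 190×0.14 = 26.6.
0: (16 − 11.4)²/11.4 = 21.16/11.4 = 1.8561
1: (22 − 22.8)²/22.8 = 0.64/22.8 = 0.0281
2: (13 − 26.6)²/26.6 = 184.96/26.6 = 6.9534
3: (38 − 28.5)²/28.5 = 90.25/28.5 = 3.1667
4: (11 − 24.7)²/24.7 = 187.69/24.7 = 7.5988
5: (33 − 20.9)²/20.9 = 146.41/20.9 = 7.0053
6: (22 − 17.1)²/17.1 = 24.01/17.1 = 1.4041
7: (11 − 11.4)²/11.4 = 0.16/11.4 = 0.0140
≥8: (24 − 26.6)²/26.6 = 6.76/26.6 = 0.2541
Sum = 28.281
df = 6. Since 28.281 > 10.645, we reject H₀.

28.281; reject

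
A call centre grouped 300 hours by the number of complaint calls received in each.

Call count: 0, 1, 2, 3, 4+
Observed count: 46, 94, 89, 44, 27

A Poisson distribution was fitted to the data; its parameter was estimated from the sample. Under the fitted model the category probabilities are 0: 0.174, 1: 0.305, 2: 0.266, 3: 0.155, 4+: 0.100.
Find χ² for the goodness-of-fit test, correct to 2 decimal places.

2.30

Expected counts E_i = n·p_i: 300×0.174 = 52.2, 300×0.305 = 91.5, 300×0.266 = 79.8, 300×0.155 = 46.5, 300×0.100 = 30.
0: (46 − 52.2)²/52.2 = 38.44/52.2 = 0.736
1: (94 − 91.5)²/91.5 = 6.25/91.5 = 0.068
2: (89 − 79.8)²/79.8 = 84.64/79.8 = 1.061
3: (44 − 46.5)²/46.5 = 6.25/46.5 = 0.134
4+: (27 − 30)²/30 = 9/30 = 0.300
Sum = 2.30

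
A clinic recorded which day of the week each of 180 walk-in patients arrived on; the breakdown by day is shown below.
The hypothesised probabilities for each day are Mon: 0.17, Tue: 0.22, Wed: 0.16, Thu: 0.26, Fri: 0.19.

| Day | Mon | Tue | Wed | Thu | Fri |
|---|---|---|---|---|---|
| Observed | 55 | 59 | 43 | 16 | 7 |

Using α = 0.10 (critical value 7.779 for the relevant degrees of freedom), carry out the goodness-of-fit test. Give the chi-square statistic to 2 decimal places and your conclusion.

77.86; reject

Expected counts E_i = n·p_i: 180×0.17 = 30.6, 180×0.22 = 39.6, 180×0.16 = 28.8, 180×0.26 = 46.8, 180×0.19 = 34.2.
χ² = (55−30.6)²/30.6 + (59−39.6)²/39.6 + (43−28.8)²/28.8 + (16−46.8)²/46.8 + (7−34.2)²/34.2
   = 19.456 + 9.504 + 7.001 + 20.270 + 21.633
Sum = 77.86
df = 4. Since 77.86 > 7.779, we reject H₀.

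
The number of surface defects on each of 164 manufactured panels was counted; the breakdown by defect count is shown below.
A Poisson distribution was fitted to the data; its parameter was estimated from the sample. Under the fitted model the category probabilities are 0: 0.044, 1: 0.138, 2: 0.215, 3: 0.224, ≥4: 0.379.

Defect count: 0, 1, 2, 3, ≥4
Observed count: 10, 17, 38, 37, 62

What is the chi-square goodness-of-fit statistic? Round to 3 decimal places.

Expected counts E_i = n·p_i: 164×0.044 = 7.216, 164×0.138 = 22.632, 164×0.215 = 35.26, 164×0.224 = 36.736, 164×0.379 = 62.156.
cat         O        E   (O−E)²/E
0          10    7.216     1.0741
1          17   22.632     1.4015
2          38    35.26     0.2129
3          37   36.736     0.0019
≥4         62   62.156     0.0004
Sum = 2.691

2.691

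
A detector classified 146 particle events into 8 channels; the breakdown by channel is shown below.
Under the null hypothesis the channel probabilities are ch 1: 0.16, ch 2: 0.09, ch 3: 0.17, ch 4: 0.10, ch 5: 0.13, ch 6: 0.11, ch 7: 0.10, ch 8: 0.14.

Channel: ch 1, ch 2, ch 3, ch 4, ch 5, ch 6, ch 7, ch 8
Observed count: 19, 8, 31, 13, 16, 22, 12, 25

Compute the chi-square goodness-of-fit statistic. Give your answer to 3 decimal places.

8.684

Expected counts E_i = n·p_i: 146×0.16 = 23.36, 146×0.09 = 13.14, 146×0.17 = 24.82, 146×0.10 = 14.6, 146×0.13 = 18.98, 146×0.11 = 16.06, 146×0.10 = 14.6, 146×0.14 = 20.44.
cat         O        E   (O−E)²/E
ch 1       19    23.36     0.8138
ch 2        8    13.14     2.0106
ch 3       31    24.82     1.5388
ch 4       13     14.6     0.1753
ch 5       16    18.98     0.4679
ch 6       22    16.06     2.1970
ch 7       12     14.6     0.4630
ch 8       25    20.44     1.0173
Sum = 8.684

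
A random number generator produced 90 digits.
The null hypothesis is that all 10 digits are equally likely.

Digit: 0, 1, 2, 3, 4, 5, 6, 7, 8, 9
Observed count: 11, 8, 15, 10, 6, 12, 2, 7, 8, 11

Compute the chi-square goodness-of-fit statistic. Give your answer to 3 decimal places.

13.111

Expected count for each of the 10 categories: 90/10 = 9.
0: (11 − 9)²/9 = 4/9 = 0.4444
1: (8 − 9)²/9 = 1/9 = 0.1111
2: (15 − 9)²/9 = 36/9 = 4.0000
3: (10 − 9)²/9 = 1/9 = 0.1111
4: (6 − 9)²/9 = 9/9 = 1.0000
5: (12 − 9)²/9 = 9/9 = 1.0000
6: (2 − 9)²/9 = 49/9 = 5.4444
7: (7 − 9)²/9 = 4/9 = 0.4444
8: (8 − 9)²/9 = 1/9 = 0.1111
9: (11 − 9)²/9 = 4/9 = 0.4444
Sum = 13.111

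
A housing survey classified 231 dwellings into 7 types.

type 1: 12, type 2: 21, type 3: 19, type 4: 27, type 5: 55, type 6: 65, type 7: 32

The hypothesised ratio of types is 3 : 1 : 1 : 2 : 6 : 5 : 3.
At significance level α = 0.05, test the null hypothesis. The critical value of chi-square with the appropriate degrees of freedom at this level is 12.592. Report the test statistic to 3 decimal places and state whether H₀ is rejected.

Ratio total = 21. Expected counts: 231×3/21 = 33, 231×1/21 = 11, 231×1/21 = 11, 231×2/21 = 22, 231×6/21 = 66, 231×5/21 = 55, 231×3/21 = 33.
type 1: (12 − 33)²/33 = 441/33 = 13.3636
type 2: (21 − 11)²/11 = 100/11 = 9.0909
type 3: (19 − 11)²/11 = 64/11 = 5.8182
type 4: (27 − 22)²/22 = 25/22 = 1.1364
type 5: (55 − 66)²/66 = 121/66 = 1.8333
type 6: (65 − 55)²/55 = 100/55 = 1.8182
type 7: (32 − 33)²/33 = 1/33 = 0.0303
Sum = 33.091
df = 6. Since 33.091 > 12.592, we reject H₀.

33.091; reject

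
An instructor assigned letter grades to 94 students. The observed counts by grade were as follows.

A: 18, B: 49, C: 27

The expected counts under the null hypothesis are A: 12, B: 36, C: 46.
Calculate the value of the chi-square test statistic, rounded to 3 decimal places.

15.542

χ² = (18−12)²/12 + (49−36)²/36 + (27−46)²/46
   = 3.0000 + 4.6944 + 7.8478
Sum = 15.542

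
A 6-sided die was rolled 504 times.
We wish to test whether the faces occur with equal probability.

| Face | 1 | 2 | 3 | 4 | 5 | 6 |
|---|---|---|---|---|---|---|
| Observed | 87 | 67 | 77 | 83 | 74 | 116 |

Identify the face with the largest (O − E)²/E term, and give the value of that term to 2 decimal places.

6, 12.19

Expected count for each of the 6 categories: 504/6 = 84.
1: (87 − 84)²/84 = 9/84 = 0.107
2: (67 − 84)²/84 = 289/84 = 3.440
3: (77 − 84)²/84 = 49/84 = 0.583
4: (83 − 84)²/84 = 1/84 = 0.012
5: (74 − 84)²/84 = 100/84 = 1.190
6: (116 − 84)²/84 = 1024/84 = 12.190
The largest term is for 6: 12.19.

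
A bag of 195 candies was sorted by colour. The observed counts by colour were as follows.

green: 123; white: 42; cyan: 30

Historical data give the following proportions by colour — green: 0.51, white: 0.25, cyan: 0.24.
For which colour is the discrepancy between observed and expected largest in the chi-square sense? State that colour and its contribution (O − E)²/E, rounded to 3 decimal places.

cyan, 6.031

Expected counts E_i = n·p_i: 195×0.51 = 99.45, 195×0.25 = 48.75, 195×0.24 = 46.8.
cat         O        E   (O−E)²/E
green     123    99.45     5.5767
white      42    48.75     0.9346
cyan       30     46.8     6.0308
The largest term is for cyan: 6.031.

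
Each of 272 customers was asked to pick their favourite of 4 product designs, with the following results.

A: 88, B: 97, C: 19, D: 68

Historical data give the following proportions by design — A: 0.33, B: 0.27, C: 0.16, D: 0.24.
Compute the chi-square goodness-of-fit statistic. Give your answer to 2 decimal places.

21.52

Expected counts E_i = n·p_i: 272×0.33 = 89.76, 272×0.27 = 73.44, 272×0.16 = 43.52, 272×0.24 = 65.28.
A: (88 − 89.76)²/89.76 = 3.0976/89.76 = 0.035
B: (97 − 73.44)²/73.44 = 555.0736/73.44 = 7.558
C: (19 − 43.52)²/43.52 = 601.2304/43.52 = 13.815
D: (68 − 65.28)²/65.28 = 7.3984/65.28 = 0.113
Sum = 21.52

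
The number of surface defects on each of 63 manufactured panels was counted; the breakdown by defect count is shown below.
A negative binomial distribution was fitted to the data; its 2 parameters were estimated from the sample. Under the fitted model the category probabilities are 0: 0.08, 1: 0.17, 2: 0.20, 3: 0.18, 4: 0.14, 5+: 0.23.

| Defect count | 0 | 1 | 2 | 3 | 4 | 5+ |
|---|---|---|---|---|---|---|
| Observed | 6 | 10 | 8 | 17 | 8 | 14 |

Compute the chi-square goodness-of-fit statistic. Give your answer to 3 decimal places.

Expected counts E_i = n·p_i: 63×0.08 = 5.04, 63×0.17 = 10.71, 63×0.20 = 12.6, 63×0.18 = 11.34, 63×0.14 = 8.82, 63×0.23 = 14.49.
0: (6 − 5.04)²/5.04 = 0.9216/5.04 = 0.1829
1: (10 − 10.71)²/10.71 = 0.5041/10.71 = 0.0471
2: (8 − 12.6)²/12.6 = 21.16/12.6 = 1.6794
3: (17 − 11.34)²/11.34 = 32.0356/11.34 = 2.8250
4: (8 − 8.82)²/8.82 = 0.6724/8.82 = 0.0762
5+: (14 − 14.49)²/14.49 = 0.2401/14.49 = 0.0166
Sum = 4.827

4.827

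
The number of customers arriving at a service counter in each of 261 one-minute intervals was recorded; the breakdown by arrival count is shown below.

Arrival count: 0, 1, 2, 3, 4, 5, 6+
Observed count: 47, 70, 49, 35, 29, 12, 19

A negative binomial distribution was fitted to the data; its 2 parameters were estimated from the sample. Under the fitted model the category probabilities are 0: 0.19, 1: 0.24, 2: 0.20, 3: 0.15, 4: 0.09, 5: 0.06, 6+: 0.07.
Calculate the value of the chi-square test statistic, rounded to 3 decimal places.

Expected counts E_i = n·p_i: 261×0.19 = 49.59, 261×0.24 = 62.64, 261×0.20 = 52.2, 261×0.15 = 39.15, 261×0.09 = 23.49, 261×0.06 = 15.66, 261×0.07 = 18.27.
0: (47 − 49.59)²/49.59 = 6.7081/49.59 = 0.1353
1: (70 − 62.64)²/62.64 = 54.1696/62.64 = 0.8648
2: (49 − 52.2)²/52.2 = 10.24/52.2 = 0.1962
3: (35 − 39.15)²/39.15 = 17.2225/39.15 = 0.4399
4: (29 − 23.49)²/23.49 = 30.3601/23.49 = 1.2925
5: (12 − 15.66)²/15.66 = 13.3956/15.66 = 0.8554
6+: (19 − 18.27)²/18.27 = 0.5329/18.27 = 0.0292
Sum = 3.813

3.813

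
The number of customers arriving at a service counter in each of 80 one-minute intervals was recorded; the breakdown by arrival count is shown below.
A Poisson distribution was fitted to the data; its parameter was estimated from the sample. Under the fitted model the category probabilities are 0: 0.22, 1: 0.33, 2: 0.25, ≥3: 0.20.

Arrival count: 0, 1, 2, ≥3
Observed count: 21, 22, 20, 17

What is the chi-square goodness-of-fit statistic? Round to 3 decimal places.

1.453

Expected counts E_i = n·p_i: 80×0.22 = 17.6, 80×0.33 = 26.4, 80×0.25 = 20, 80×0.20 = 16.
cat         O        E   (O−E)²/E
0          21     17.6     0.6568
1          22     26.4     0.7333
2          20       20     0.0000
≥3         17       16     0.0625
Sum = 1.453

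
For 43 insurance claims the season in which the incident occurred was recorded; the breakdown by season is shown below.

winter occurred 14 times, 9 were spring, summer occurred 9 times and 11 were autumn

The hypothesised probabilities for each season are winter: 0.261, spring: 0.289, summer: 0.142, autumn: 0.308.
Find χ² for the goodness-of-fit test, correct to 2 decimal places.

3.38

Expected counts E_i = n·p_i: 43×0.261 = 11.223, 43×0.289 = 12.427, 43×0.142 = 6.106, 43×0.308 = 13.244.
cat         O        E   (O−E)²/E
winter     14   11.223      0.687
spring      9   12.427      0.945
summer      9    6.106      1.372
autumn     11   13.244      0.380
Sum = 3.38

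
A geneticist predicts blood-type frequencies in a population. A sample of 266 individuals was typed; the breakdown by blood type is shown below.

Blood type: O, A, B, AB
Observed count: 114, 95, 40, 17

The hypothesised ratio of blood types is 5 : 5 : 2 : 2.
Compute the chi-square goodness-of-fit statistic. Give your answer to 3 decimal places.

15.511

Ratio total = 14. Expected counts: 266×5/14 = 95, 266×5/14 = 95, 266×2/14 = 38, 266×2/14 = 38.
O: (114 − 95)²/95 = 361/95 = 3.8000
A: (95 − 95)²/95 = 0/95 = 0.0000
B: (40 − 38)²/38 = 4/38 = 0.1053
AB: (17 − 38)²/38 = 441/38 = 11.6053
Sum = 15.511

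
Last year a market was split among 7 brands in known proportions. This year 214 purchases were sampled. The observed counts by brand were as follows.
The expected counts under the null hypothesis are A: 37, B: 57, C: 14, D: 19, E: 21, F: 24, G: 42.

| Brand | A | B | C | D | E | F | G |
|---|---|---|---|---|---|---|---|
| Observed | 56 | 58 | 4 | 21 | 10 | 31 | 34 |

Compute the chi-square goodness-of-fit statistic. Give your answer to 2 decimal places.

cat         O        E   (O−E)²/E
A          56       37      9.757
B          58       57      0.018
C           4       14      7.143
D          21       19      0.211
E          10       21      5.762
F          31       24      2.042
G          34       42      1.524
Sum = 26.46

26.46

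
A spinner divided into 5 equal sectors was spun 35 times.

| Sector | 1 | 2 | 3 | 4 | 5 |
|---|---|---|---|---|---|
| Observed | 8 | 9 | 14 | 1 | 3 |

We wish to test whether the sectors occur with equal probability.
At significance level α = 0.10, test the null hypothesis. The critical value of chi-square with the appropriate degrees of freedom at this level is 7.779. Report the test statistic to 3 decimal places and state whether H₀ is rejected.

15.143; reject

Expected count for each of the 5 categories: 35/5 = 7.
χ² = (8−7)²/7 + (9−7)²/7 + (14−7)²/7 + (1−7)²/7 + (3−7)²/7
   = 0.1429 + 0.5714 + 7.0000 + 5.1429 + 2.2857
Sum = 15.143
df = 4. Since 15.143 > 7.779, we reject H₀.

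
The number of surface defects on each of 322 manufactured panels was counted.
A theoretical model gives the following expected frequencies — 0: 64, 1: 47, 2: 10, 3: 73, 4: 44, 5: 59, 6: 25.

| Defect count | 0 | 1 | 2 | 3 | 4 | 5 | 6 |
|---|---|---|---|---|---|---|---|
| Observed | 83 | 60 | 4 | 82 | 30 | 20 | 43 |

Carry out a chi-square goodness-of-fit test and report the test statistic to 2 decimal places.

57.14

cat         O        E   (O−E)²/E
0          83       64      5.641
1          60       47      3.596
2           4       10      3.600
3          82       73      1.110
4          30       44      4.455
5          20       59     25.780
6          43       25     12.960
Sum = 57.14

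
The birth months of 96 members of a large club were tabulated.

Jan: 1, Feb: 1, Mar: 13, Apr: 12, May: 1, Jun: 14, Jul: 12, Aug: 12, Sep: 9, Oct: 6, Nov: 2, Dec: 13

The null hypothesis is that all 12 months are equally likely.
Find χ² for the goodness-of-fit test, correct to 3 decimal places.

Under H₀ each category has probability 1/12, so each expected count is 96/12 = 8.
χ² = (1−8)²/8 + (1−8)²/8 + (13−8)²/8 + (12−8)²/8 + (1−8)²/8 + (14−8)²/8 + (12−8)²/8 + (12−8)²/8 + (9−8)²/8 + (6−8)²/8 + (2−8)²/8 + (13−8)²/8
   = 6.1250 + 6.1250 + 3.1250 + 2.0000 + 6.1250 + 4.5000 + 2.0000 + 2.0000 + 0.1250 + 0.5000 + 4.5000 + 3.1250
Sum = 40.250

40.250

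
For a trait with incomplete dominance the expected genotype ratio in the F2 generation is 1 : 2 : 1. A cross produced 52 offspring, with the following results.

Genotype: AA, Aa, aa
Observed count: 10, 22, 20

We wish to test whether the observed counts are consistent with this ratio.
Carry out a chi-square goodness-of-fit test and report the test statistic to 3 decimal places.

5.077

Ratio total = 4. Expected counts: 52×1/4 = 13, 52×2/4 = 26, 52×1/4 = 13.
AA: (10 − 13)²/13 = 9/13 = 0.6923
Aa: (22 − 26)²/26 = 16/26 = 0.6154
aa: (20 − 13)²/13 = 49/13 = 3.7692
Sum = 5.077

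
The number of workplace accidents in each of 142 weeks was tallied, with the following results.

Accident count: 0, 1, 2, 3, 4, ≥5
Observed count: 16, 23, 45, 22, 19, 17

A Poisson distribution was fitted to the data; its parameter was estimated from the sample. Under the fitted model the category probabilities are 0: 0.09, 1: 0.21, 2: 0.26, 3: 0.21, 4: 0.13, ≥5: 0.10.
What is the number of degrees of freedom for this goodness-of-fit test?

There are k = 6 categories and 1 parameter estimated from the data, so df = 6 − 1 − 1 = 4.

4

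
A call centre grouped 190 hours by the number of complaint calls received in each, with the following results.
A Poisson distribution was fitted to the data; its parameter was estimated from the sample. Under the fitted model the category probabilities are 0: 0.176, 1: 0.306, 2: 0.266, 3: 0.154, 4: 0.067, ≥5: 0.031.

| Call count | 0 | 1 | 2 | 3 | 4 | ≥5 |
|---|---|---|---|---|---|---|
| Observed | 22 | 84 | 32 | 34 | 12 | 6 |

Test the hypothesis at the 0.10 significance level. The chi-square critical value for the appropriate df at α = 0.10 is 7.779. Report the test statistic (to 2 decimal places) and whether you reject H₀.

23.03; reject

Expected counts E_i = n·p_i: 190×0.176 = 33.44, 190×0.306 = 58.14, 190×0.266 = 50.54, 190×0.154 = 29.26, 190×0.067 = 12.73, 190×0.031 = 5.89.
χ² = (22−33.44)²/33.44 + (84−58.14)²/58.14 + (32−50.54)²/50.54 + (34−29.26)²/29.26 + (12−12.73)²/12.73 + (6−5.89)²/5.89
   = 3.914 + 11.502 + 6.801 + 0.768 + 0.042 + 0.002
Sum = 23.03
df = 4. Since 23.03 > 7.779, we reject H₀.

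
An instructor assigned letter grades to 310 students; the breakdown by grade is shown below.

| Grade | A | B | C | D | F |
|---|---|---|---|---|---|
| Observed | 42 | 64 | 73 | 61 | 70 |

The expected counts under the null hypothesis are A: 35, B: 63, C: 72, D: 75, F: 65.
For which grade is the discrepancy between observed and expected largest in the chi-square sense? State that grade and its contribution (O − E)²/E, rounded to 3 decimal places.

χ² = (42−35)²/35 + (64−63)²/63 + (73−72)²/72 + (61−75)²/75 + (70−65)²/65
   = 1.4000 + 0.0159 + 0.0139 + 2.6133 + 0.3846
The largest term is for D: 2.613.

D, 2.613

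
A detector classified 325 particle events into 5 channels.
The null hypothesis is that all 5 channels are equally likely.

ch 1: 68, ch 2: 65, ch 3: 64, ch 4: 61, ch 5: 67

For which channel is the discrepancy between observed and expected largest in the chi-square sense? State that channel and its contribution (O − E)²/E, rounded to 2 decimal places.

ch 4, 0.25

Under H₀ each category has probability 1/5, so each expected count is 325/5 = 65.
ch 1: (68 − 65)²/65 = 9/65 = 0.138
ch 2: (65 − 65)²/65 = 0/65 = 0.000
ch 3: (64 − 65)²/65 = 1/65 = 0.015
ch 4: (61 − 65)²/65 = 16/65 = 0.246
ch 5: (67 − 65)²/65 = 4/65 = 0.062
The largest term is for ch 4: 0.25.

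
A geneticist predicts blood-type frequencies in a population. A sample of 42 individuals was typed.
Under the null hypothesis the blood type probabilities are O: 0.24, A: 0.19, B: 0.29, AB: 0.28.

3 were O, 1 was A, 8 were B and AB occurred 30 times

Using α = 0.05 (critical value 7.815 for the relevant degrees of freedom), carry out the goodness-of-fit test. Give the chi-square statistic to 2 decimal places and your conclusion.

40.80; reject

Expected counts E_i = n·p_i: 42×0.24 = 10.08, 42×0.19 = 7.98, 42×0.29 = 12.18, 42×0.28 = 11.76.
O: (3 − 10.08)²/10.08 = 50.1264/10.08 = 4.973
A: (1 − 7.98)²/7.98 = 48.7204/7.98 = 6.105
B: (8 − 12.18)²/12.18 = 17.4724/12.18 = 1.435
AB: (30 − 11.76)²/11.76 = 332.6976/11.76 = 28.291
Sum = 40.80
df = 3. Since 40.80 > 7.815, we reject H₀.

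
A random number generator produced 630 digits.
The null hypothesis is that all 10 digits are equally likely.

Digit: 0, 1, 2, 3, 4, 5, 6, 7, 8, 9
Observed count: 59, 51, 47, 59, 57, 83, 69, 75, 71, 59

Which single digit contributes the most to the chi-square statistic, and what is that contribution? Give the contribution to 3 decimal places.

Under H₀ each category has probability 1/10, so each expected count is 630/10 = 63.
χ² = (59−63)²/63 + (51−63)²/63 + (47−63)²/63 + (59−63)²/63 + (57−63)²/63 + (83−63)²/63 + (69−63)²/63 + (75−63)²/63 + (71−63)²/63 + (59−63)²/63
   = 0.2540 + 2.2857 + 4.0635 + 0.2540 + 0.5714 + 6.3492 + 0.5714 + 2.2857 + 1.0159 + 0.2540
The largest term is for 5: 6.349.

5, 6.349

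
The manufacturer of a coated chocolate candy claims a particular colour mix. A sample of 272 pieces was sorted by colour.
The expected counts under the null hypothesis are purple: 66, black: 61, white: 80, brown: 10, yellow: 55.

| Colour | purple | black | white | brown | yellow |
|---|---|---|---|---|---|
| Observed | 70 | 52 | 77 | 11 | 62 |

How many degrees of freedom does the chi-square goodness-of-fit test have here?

There are k = 5 categories and no parameters were estimated from the data, so df = 5 − 1 = 4.

4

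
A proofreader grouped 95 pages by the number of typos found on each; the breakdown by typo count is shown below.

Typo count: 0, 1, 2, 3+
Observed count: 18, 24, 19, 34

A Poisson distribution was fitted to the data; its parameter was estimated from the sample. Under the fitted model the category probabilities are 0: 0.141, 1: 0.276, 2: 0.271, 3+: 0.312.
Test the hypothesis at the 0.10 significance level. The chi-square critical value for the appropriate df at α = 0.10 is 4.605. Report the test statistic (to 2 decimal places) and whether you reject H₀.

4.18; do not reject

Expected counts E_i = n·p_i: 95×0.141 = 13.395, 95×0.276 = 26.22, 95×0.271 = 25.745, 95×0.312 = 29.64.
χ² = (18−13.395)²/13.395 + (24−26.22)²/26.22 + (19−25.745)²/25.745 + (34−29.64)²/29.64
   = 1.583 + 0.188 + 1.767 + 0.641
Sum = 4.18
df = 2. Since 4.18 < 4.605, we do not reject H₀.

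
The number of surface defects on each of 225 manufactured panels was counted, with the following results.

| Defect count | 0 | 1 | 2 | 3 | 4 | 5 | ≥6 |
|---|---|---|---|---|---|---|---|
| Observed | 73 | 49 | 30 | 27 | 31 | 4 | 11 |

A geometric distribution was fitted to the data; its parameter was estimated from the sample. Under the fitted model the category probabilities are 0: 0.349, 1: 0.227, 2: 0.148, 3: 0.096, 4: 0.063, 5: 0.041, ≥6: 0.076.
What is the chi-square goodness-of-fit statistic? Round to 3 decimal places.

Expected counts E_i = n·p_i: 225×0.349 = 78.525, 225×0.227 = 51.075, 225×0.148 = 33.3, 225×0.096 = 21.6, 225×0.063 = 14.175, 225×0.041 = 9.225, 225×0.076 = 17.1.
cat         O        E   (O−E)²/E
0          73   78.525     0.3887
1          49   51.075     0.0843
2          30     33.3     0.3270
3          27     21.6     1.3500
4          31   14.175    19.9704
5           4    9.225     2.9594
≥6         11     17.1     2.1760
Sum = 27.256

27.256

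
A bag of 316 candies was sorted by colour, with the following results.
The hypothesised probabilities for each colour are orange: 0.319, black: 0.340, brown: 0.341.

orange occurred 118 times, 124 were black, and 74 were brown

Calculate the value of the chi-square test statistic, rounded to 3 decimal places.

Expected counts E_i = n·p_i: 316×0.319 = 100.804, 316×0.340 = 107.44, 316×0.341 = 107.756.
cat         O        E   (O−E)²/E
orange    118  100.804     2.9334
black     124   107.44     2.5524
brown      74  107.756    10.5745
Sum = 16.060

16.060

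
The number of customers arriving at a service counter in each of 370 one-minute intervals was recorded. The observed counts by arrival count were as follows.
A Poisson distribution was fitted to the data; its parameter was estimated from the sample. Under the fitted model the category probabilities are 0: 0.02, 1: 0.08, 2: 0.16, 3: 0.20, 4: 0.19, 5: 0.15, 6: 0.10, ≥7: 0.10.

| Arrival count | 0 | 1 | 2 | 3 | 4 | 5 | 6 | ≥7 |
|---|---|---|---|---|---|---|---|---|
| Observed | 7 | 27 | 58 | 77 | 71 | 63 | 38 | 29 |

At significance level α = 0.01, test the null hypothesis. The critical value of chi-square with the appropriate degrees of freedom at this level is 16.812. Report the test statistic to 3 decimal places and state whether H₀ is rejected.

3.173; do not reject

Expected counts E_i = n·p_i: 370×0.02 = 7.4, 370×0.08 = 29.6, 370×0.16 = 59.2, 370×0.20 = 74, 370×0.19 = 70.3, 370×0.15 = 55.5, 370×0.10 = 37, 370×0.10 = 37.
cat         O        E   (O−E)²/E
0           7      7.4     0.0216
1          27     29.6     0.2284
2          58     59.2     0.0243
3          77       74     0.1216
4          71     70.3     0.0070
5          63     55.5     1.0135
6          38       37     0.0270
≥7         29       37     1.7297
Sum = 3.173
df = 6. Since 3.173 < 16.812, we do not reject H₀.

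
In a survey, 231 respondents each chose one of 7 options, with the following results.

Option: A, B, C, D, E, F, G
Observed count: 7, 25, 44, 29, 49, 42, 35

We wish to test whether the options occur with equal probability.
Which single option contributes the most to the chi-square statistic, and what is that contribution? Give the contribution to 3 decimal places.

Expected count for each of the 7 categories: 231/7 = 33.
cat         O        E   (O−E)²/E
A           7       33    20.4848
B          25       33     1.9394
C          44       33     3.6667
D          29       33     0.4848
E          49       33     7.7576
F          42       33     2.4545
G          35       33     0.1212
The largest term is for A: 20.485.

A, 20.485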